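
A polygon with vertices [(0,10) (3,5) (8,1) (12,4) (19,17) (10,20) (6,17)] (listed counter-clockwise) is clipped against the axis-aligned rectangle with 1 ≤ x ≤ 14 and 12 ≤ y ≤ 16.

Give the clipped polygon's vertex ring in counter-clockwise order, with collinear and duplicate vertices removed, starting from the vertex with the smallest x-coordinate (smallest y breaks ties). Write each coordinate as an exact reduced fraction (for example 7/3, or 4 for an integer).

Clipped polygon: [(12/7,12) (14,12) (14,16) (36/7,16)]

1. After x ≥ 1: [(1,67/6) (1,25/3) (3,5) (8,1) (12,4) (19,17) (10,20) (6,17)]
2. After x ≤ 14: [(1,67/6) (1,25/3) (3,5) (8,1) (12,4) (14,54/7) (14,56/3) (10,20) (6,17)]
3. After y ≥ 12: [(12/7,12) (14,12) (14,56/3) (10,20) (6,17)]
4. After y ≤ 16: [(36/7,16) (12/7,12) (14,12) (14,16)]
5. Canonical ring: [(12/7,12) (14,12) (14,16) (36/7,16)]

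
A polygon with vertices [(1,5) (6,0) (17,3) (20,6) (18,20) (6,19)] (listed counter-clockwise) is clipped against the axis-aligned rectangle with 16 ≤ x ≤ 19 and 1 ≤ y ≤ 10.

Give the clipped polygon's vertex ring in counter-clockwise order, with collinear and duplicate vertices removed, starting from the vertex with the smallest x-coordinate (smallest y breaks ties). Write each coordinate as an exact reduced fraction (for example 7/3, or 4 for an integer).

Clipped polygon: [(16,30/11) (17,3) (19,5) (19,10) (16,10)]

1. After x ≥ 16: [(16,30/11) (17,3) (20,6) (18,20) (16,119/6)]
2. After x ≤ 19: [(16,30/11) (17,3) (19,5) (19,13) (18,20) (16,119/6)]
3. After y ≥ 1: [(16,30/11) (17,3) (19,5) (19,13) (18,20) (16,119/6)]
4. After y ≤ 10: [(16,10) (16,30/11) (17,3) (19,5) (19,10)]
5. Canonical ring: [(16,30/11) (17,3) (19,5) (19,10) (16,10)]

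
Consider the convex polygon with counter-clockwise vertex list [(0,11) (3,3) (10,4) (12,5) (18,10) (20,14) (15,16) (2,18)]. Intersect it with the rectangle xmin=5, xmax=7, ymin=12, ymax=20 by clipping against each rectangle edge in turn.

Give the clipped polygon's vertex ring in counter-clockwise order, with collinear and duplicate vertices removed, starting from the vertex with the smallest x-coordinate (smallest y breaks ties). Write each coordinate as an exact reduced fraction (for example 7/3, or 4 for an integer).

1. After x ≥ 5: [(5,23/7) (10,4) (12,5) (18,10) (20,14) (15,16) (5,228/13)]
2. After x ≤ 7: [(5,23/7) (7,25/7) (7,224/13) (5,228/13)]
3. After y ≥ 12: [(5,12) (7,12) (7,224/13) (5,228/13)]
4. After y ≤ 20: [(5,12) (7,12) (7,224/13) (5,228/13)]
5. Canonical ring: [(5,12) (7,12) (7,224/13) (5,228/13)]

Clipped polygon: [(5,12) (7,12) (7,224/13) (5,228/13)]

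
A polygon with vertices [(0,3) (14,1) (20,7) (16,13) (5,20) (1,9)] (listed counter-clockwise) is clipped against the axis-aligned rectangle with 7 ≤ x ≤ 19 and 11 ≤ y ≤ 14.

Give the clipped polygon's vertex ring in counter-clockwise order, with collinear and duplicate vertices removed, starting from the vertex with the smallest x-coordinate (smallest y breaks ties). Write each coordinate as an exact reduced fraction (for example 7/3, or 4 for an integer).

1. After x ≥ 7: [(7,2) (14,1) (20,7) (16,13) (7,206/11)]
2. After x ≤ 19: [(7,2) (14,1) (19,6) (19,17/2) (16,13) (7,206/11)]
3. After y ≥ 11: [(7,11) (52/3,11) (16,13) (7,206/11)]
4. After y ≤ 14: [(7,14) (7,11) (52/3,11) (16,13) (101/7,14)]
5. Canonical ring: [(7,11) (52/3,11) (16,13) (101/7,14) (7,14)]

Clipped polygon: [(7,11) (52/3,11) (16,13) (101/7,14) (7,14)]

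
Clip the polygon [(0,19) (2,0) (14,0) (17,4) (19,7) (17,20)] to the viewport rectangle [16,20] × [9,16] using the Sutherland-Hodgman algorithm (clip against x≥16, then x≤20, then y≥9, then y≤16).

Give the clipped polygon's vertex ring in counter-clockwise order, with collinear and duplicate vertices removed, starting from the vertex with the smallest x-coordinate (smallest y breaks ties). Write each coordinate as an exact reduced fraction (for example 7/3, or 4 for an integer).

1. After x ≥ 16: [(16,339/17) (16,8/3) (17,4) (19,7) (17,20)]
2. After x ≤ 20: [(16,339/17) (16,8/3) (17,4) (19,7) (17,20)]
3. After y ≥ 9: [(16,339/17) (16,9) (243/13,9) (17,20)]
4. After y ≤ 16: [(16,16) (16,9) (243/13,9) (229/13,16)]
5. Canonical ring: [(16,9) (243/13,9) (229/13,16) (16,16)]

Clipped polygon: [(16,9) (243/13,9) (229/13,16) (16,16)]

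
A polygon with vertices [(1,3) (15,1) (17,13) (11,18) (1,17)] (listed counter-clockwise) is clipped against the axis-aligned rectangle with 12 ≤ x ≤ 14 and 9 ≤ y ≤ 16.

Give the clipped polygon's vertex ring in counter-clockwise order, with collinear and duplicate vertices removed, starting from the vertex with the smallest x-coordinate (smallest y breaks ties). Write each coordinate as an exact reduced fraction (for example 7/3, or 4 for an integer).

Clipped polygon: [(12,9) (14,9) (14,31/2) (67/5,16) (12,16)]

1. After x ≥ 12: [(12,10/7) (15,1) (17,13) (12,103/6)]
2. After x ≤ 14: [(12,10/7) (14,8/7) (14,31/2) (12,103/6)]
3. After y ≥ 9: [(12,9) (14,9) (14,31/2) (12,103/6)]
4. After y ≤ 16: [(12,16) (12,9) (14,9) (14,31/2) (67/5,16)]
5. Canonical ring: [(12,9) (14,9) (14,31/2) (67/5,16) (12,16)]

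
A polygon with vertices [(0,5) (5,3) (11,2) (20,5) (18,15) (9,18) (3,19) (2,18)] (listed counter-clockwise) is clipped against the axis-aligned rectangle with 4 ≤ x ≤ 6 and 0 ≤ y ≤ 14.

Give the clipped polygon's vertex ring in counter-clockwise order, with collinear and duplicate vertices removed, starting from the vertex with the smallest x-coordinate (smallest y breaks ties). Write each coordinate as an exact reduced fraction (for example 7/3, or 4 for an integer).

1. After x ≥ 4: [(4,17/5) (5,3) (11,2) (20,5) (18,15) (9,18) (4,113/6)]
2. After x ≤ 6: [(4,17/5) (5,3) (6,17/6) (6,37/2) (4,113/6)]
3. After y ≥ 0: [(4,17/5) (5,3) (6,17/6) (6,37/2) (4,113/6)]
4. After y ≤ 14: [(4,14) (4,17/5) (5,3) (6,17/6) (6,14)]
5. Canonical ring: [(4,17/5) (5,3) (6,17/6) (6,14) (4,14)]

Clipped polygon: [(4,17/5) (5,3) (6,17/6) (6,14) (4,14)]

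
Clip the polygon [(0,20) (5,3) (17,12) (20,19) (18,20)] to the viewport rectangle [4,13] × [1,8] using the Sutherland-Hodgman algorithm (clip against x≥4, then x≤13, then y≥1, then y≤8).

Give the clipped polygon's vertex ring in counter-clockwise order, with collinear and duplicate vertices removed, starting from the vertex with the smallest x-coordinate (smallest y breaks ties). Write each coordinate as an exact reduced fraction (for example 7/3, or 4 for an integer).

Clipped polygon: [(4,32/5) (5,3) (35/3,8) (4,8)]

1. After x ≥ 4: [(4,20) (4,32/5) (5,3) (17,12) (20,19) (18,20)]
2. After x ≤ 13: [(13,20) (4,20) (4,32/5) (5,3) (13,9)]
3. After y ≥ 1: [(13,20) (4,20) (4,32/5) (5,3) (13,9)]
4. After y ≤ 8: [(4,8) (4,32/5) (5,3) (35/3,8)]
5. Canonical ring: [(4,32/5) (5,3) (35/3,8) (4,8)]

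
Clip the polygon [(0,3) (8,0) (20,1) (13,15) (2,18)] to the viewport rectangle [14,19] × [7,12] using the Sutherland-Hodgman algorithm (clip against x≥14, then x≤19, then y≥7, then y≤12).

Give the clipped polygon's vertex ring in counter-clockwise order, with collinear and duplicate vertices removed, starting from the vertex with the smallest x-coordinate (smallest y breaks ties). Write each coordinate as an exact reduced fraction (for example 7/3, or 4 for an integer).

Clipped polygon: [(14,7) (17,7) (29/2,12) (14,12)]

1. After x ≥ 14: [(14,1/2) (20,1) (14,13)]
2. After x ≤ 19: [(14,1/2) (19,11/12) (19,3) (14,13)]
3. After y ≥ 7: [(14,7) (17,7) (14,13)]
4. After y ≤ 12: [(14,12) (14,7) (17,7) (29/2,12)]
5. Canonical ring: [(14,7) (17,7) (29/2,12) (14,12)]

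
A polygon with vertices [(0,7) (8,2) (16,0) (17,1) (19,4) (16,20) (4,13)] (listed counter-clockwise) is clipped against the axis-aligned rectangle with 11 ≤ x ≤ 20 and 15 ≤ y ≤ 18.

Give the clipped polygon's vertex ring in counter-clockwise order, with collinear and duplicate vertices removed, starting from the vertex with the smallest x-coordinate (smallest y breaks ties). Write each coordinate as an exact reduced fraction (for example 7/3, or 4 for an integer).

1. After x ≥ 11: [(11,5/4) (16,0) (17,1) (19,4) (16,20) (11,205/12)]
2. After x ≤ 20: [(11,5/4) (16,0) (17,1) (19,4) (16,20) (11,205/12)]
3. After y ≥ 15: [(11,15) (271/16,15) (16,20) (11,205/12)]
4. After y ≤ 18: [(11,15) (271/16,15) (131/8,18) (88/7,18) (11,205/12)]
5. Canonical ring: [(11,15) (271/16,15) (131/8,18) (88/7,18) (11,205/12)]

Clipped polygon: [(11,15) (271/16,15) (131/8,18) (88/7,18) (11,205/12)]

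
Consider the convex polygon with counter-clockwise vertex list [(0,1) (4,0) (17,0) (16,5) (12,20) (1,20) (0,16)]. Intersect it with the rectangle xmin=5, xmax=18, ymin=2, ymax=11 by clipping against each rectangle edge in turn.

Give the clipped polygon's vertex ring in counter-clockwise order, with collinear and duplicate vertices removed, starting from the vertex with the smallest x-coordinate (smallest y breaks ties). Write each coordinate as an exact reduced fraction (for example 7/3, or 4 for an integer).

Clipped polygon: [(5,2) (83/5,2) (16,5) (72/5,11) (5,11)]

1. After x ≥ 5: [(5,0) (17,0) (16,5) (12,20) (5,20)]
2. After x ≤ 18: [(5,0) (17,0) (16,5) (12,20) (5,20)]
3. After y ≥ 2: [(5,2) (83/5,2) (16,5) (12,20) (5,20)]
4. After y ≤ 11: [(5,11) (5,2) (83/5,2) (16,5) (72/5,11)]
5. Canonical ring: [(5,2) (83/5,2) (16,5) (72/5,11) (5,11)]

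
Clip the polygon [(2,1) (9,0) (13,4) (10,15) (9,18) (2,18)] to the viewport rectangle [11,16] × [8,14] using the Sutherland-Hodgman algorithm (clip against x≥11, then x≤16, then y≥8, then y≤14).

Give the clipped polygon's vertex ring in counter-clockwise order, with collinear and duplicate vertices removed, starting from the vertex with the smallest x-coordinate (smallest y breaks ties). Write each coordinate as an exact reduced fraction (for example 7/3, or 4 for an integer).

1. After x ≥ 11: [(11,2) (13,4) (11,34/3)]
2. After x ≤ 16: [(11,2) (13,4) (11,34/3)]
3. After y ≥ 8: [(11,8) (131/11,8) (11,34/3)]
4. After y ≤ 14: [(11,8) (131/11,8) (11,34/3)]
5. Canonical ring: [(11,8) (131/11,8) (11,34/3)]

Clipped polygon: [(11,8) (131/11,8) (11,34/3)]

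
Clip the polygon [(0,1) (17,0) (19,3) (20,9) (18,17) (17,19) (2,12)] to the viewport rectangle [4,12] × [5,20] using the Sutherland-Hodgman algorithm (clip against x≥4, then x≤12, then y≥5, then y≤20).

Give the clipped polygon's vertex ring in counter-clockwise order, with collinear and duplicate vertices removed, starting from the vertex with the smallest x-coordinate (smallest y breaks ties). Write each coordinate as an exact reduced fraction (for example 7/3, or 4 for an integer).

Clipped polygon: [(4,5) (12,5) (12,50/3) (4,194/15)]

1. After x ≥ 4: [(4,13/17) (17,0) (19,3) (20,9) (18,17) (17,19) (4,194/15)]
2. After x ≤ 12: [(4,13/17) (12,5/17) (12,50/3) (4,194/15)]
3. After y ≥ 5: [(4,5) (12,5) (12,50/3) (4,194/15)]
4. After y ≤ 20: [(4,5) (12,5) (12,50/3) (4,194/15)]
5. Canonical ring: [(4,5) (12,5) (12,50/3) (4,194/15)]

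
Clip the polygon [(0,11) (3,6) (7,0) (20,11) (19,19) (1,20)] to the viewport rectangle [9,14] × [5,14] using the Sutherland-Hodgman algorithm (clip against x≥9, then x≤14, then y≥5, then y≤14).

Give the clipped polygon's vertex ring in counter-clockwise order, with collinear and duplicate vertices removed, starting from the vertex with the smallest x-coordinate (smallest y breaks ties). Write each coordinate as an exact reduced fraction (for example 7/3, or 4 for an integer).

Clipped polygon: [(9,5) (142/11,5) (14,77/13) (14,14) (9,14)]

1. After x ≥ 9: [(9,22/13) (20,11) (19,19) (9,176/9)]
2. After x ≤ 14: [(9,22/13) (14,77/13) (14,347/18) (9,176/9)]
3. After y ≥ 5: [(9,5) (142/11,5) (14,77/13) (14,347/18) (9,176/9)]
4. After y ≤ 14: [(9,14) (9,5) (142/11,5) (14,77/13) (14,14)]
5. Canonical ring: [(9,5) (142/11,5) (14,77/13) (14,14) (9,14)]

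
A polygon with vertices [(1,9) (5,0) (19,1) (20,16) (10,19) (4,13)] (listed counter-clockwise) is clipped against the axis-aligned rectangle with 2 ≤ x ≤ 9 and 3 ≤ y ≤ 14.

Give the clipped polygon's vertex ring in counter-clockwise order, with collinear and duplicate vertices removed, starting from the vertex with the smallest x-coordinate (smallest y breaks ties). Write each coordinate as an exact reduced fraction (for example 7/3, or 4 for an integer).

Clipped polygon: [(2,27/4) (11/3,3) (9,3) (9,14) (5,14) (4,13) (2,31/3)]

1. After x ≥ 2: [(2,31/3) (2,27/4) (5,0) (19,1) (20,16) (10,19) (4,13)]
2. After x ≤ 9: [(2,31/3) (2,27/4) (5,0) (9,2/7) (9,18) (4,13)]
3. After y ≥ 3: [(2,31/3) (2,27/4) (11/3,3) (9,3) (9,18) (4,13)]
4. After y ≤ 14: [(2,31/3) (2,27/4) (11/3,3) (9,3) (9,14) (5,14) (4,13)]
5. Canonical ring: [(2,27/4) (11/3,3) (9,3) (9,14) (5,14) (4,13) (2,31/3)]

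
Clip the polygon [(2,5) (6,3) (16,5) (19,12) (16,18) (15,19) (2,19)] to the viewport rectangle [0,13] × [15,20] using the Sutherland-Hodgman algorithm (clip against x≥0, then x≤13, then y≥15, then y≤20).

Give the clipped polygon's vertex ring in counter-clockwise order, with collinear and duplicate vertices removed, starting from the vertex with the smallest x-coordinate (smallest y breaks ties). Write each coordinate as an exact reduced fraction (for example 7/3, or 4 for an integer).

Clipped polygon: [(2,15) (13,15) (13,19) (2,19)]

1. After x ≥ 0: [(2,5) (6,3) (16,5) (19,12) (16,18) (15,19) (2,19)]
2. After x ≤ 13: [(2,5) (6,3) (13,22/5) (13,19) (2,19)]
3. After y ≥ 15: [(2,15) (13,15) (13,19) (2,19)]
4. After y ≤ 20: [(2,15) (13,15) (13,19) (2,19)]
5. Canonical ring: [(2,15) (13,15) (13,19) (2,19)]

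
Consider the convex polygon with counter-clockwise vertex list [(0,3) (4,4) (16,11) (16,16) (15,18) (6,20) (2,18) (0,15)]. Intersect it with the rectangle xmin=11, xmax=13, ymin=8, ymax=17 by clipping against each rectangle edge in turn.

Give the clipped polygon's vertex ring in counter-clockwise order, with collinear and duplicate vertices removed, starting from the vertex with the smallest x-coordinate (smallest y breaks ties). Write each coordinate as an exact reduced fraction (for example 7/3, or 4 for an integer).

Clipped polygon: [(11,97/12) (13,37/4) (13,17) (11,17)]

1. After x ≥ 11: [(11,97/12) (16,11) (16,16) (15,18) (11,170/9)]
2. After x ≤ 13: [(11,97/12) (13,37/4) (13,166/9) (11,170/9)]
3. After y ≥ 8: [(11,97/12) (13,37/4) (13,166/9) (11,170/9)]
4. After y ≤ 17: [(11,17) (11,97/12) (13,37/4) (13,17)]
5. Canonical ring: [(11,97/12) (13,37/4) (13,17) (11,17)]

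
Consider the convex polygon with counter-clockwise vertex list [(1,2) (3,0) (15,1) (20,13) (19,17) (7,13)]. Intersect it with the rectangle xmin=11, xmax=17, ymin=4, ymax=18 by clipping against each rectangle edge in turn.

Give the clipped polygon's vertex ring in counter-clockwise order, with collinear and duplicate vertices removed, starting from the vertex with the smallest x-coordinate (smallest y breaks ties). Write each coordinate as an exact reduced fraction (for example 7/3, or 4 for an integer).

1. After x ≥ 11: [(11,2/3) (15,1) (20,13) (19,17) (11,43/3)]
2. After x ≤ 17: [(11,2/3) (15,1) (17,29/5) (17,49/3) (11,43/3)]
3. After y ≥ 4: [(11,4) (65/4,4) (17,29/5) (17,49/3) (11,43/3)]
4. After y ≤ 18: [(11,4) (65/4,4) (17,29/5) (17,49/3) (11,43/3)]
5. Canonical ring: [(11,4) (65/4,4) (17,29/5) (17,49/3) (11,43/3)]

Clipped polygon: [(11,4) (65/4,4) (17,29/5) (17,49/3) (11,43/3)]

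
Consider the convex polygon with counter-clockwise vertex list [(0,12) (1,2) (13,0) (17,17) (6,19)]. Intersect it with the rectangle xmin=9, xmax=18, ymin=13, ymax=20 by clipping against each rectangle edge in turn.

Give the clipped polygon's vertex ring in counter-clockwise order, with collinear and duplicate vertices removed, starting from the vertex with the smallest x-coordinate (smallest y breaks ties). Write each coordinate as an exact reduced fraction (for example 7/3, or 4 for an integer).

Clipped polygon: [(9,13) (273/17,13) (17,17) (9,203/11)]

1. After x ≥ 9: [(9,2/3) (13,0) (17,17) (9,203/11)]
2. After x ≤ 18: [(9,2/3) (13,0) (17,17) (9,203/11)]
3. After y ≥ 13: [(9,13) (273/17,13) (17,17) (9,203/11)]
4. After y ≤ 20: [(9,13) (273/17,13) (17,17) (9,203/11)]
5. Canonical ring: [(9,13) (273/17,13) (17,17) (9,203/11)]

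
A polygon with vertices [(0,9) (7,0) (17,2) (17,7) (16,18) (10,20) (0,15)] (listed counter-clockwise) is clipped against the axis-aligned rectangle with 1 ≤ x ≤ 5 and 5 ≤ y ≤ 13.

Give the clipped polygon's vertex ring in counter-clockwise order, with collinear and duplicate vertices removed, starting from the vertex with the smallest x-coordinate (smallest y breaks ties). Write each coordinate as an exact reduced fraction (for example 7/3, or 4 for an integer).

1. After x ≥ 1: [(1,54/7) (7,0) (17,2) (17,7) (16,18) (10,20) (1,31/2)]
2. After x ≤ 5: [(1,54/7) (5,18/7) (5,35/2) (1,31/2)]
3. After y ≥ 5: [(1,54/7) (28/9,5) (5,5) (5,35/2) (1,31/2)]
4. After y ≤ 13: [(1,13) (1,54/7) (28/9,5) (5,5) (5,13)]
5. Canonical ring: [(1,54/7) (28/9,5) (5,5) (5,13) (1,13)]

Clipped polygon: [(1,54/7) (28/9,5) (5,5) (5,13) (1,13)]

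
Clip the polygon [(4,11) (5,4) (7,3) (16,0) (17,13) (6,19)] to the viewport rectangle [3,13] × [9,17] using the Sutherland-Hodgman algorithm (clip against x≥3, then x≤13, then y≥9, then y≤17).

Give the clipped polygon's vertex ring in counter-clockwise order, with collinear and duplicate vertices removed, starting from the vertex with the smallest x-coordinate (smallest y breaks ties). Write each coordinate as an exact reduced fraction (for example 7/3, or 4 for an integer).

1. After x ≥ 3: [(4,11) (5,4) (7,3) (16,0) (17,13) (6,19)]
2. After x ≤ 13: [(4,11) (5,4) (7,3) (13,1) (13,167/11) (6,19)]
3. After y ≥ 9: [(4,11) (30/7,9) (13,9) (13,167/11) (6,19)]
4. After y ≤ 17: [(11/2,17) (4,11) (30/7,9) (13,9) (13,167/11) (29/3,17)]
5. Canonical ring: [(4,11) (30/7,9) (13,9) (13,167/11) (29/3,17) (11/2,17)]

Clipped polygon: [(4,11) (30/7,9) (13,9) (13,167/11) (29/3,17) (11/2,17)]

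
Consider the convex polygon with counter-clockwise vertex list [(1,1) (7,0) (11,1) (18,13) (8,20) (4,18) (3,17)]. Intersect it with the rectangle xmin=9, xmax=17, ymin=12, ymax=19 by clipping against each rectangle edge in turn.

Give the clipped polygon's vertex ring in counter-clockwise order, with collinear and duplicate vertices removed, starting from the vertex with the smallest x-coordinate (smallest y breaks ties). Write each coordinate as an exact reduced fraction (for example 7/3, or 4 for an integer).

Clipped polygon: [(9,12) (17,12) (17,137/10) (66/7,19) (9,19)]

1. After x ≥ 9: [(9,1/2) (11,1) (18,13) (9,193/10)]
2. After x ≤ 17: [(9,1/2) (11,1) (17,79/7) (17,137/10) (9,193/10)]
3. After y ≥ 12: [(9,12) (17,12) (17,137/10) (9,193/10)]
4. After y ≤ 19: [(9,19) (9,12) (17,12) (17,137/10) (66/7,19)]
5. Canonical ring: [(9,12) (17,12) (17,137/10) (66/7,19) (9,19)]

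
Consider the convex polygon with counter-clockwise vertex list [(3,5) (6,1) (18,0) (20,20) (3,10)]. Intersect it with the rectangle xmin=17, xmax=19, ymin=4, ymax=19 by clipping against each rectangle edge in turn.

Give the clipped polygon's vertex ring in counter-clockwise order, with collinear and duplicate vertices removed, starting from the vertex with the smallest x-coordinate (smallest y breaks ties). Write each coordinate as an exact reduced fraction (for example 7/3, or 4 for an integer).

Clipped polygon: [(17,4) (92/5,4) (19,10) (19,19) (183/10,19) (17,310/17)]

1. After x ≥ 17: [(17,1/12) (18,0) (20,20) (17,310/17)]
2. After x ≤ 19: [(17,1/12) (18,0) (19,10) (19,330/17) (17,310/17)]
3. After y ≥ 4: [(17,4) (92/5,4) (19,10) (19,330/17) (17,310/17)]
4. After y ≤ 19: [(17,4) (92/5,4) (19,10) (19,19) (183/10,19) (17,310/17)]
5. Canonical ring: [(17,4) (92/5,4) (19,10) (19,19) (183/10,19) (17,310/17)]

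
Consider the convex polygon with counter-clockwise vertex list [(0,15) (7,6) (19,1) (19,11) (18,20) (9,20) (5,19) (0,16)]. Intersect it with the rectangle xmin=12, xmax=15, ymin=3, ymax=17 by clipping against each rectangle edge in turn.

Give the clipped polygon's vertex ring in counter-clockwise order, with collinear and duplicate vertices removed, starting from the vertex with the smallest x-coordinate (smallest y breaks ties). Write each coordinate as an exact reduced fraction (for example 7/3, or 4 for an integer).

Clipped polygon: [(12,47/12) (71/5,3) (15,3) (15,17) (12,17)]

1. After x ≥ 12: [(12,47/12) (19,1) (19,11) (18,20) (12,20)]
2. After x ≤ 15: [(12,47/12) (15,8/3) (15,20) (12,20)]
3. After y ≥ 3: [(12,47/12) (71/5,3) (15,3) (15,20) (12,20)]
4. After y ≤ 17: [(12,17) (12,47/12) (71/5,3) (15,3) (15,17)]
5. Canonical ring: [(12,47/12) (71/5,3) (15,3) (15,17) (12,17)]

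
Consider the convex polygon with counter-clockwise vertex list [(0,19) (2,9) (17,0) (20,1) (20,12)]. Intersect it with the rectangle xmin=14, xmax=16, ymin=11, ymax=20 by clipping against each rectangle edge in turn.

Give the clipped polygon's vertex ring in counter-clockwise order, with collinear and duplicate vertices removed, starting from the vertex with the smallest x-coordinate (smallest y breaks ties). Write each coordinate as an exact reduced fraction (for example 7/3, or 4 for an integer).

1. After x ≥ 14: [(14,141/10) (14,9/5) (17,0) (20,1) (20,12)]
2. After x ≤ 16: [(16,67/5) (14,141/10) (14,9/5) (16,3/5)]
3. After y ≥ 11: [(16,11) (16,67/5) (14,141/10) (14,11)]
4. After y ≤ 20: [(16,11) (16,67/5) (14,141/10) (14,11)]
5. Canonical ring: [(14,11) (16,11) (16,67/5) (14,141/10)]

Clipped polygon: [(14,11) (16,11) (16,67/5) (14,141/10)]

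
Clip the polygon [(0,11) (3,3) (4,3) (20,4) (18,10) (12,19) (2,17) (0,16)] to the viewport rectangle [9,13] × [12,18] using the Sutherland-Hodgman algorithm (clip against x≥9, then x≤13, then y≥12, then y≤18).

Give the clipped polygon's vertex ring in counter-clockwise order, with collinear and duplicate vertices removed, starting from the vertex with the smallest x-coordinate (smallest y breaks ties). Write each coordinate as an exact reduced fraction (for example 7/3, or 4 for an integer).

Clipped polygon: [(9,12) (13,12) (13,35/2) (38/3,18) (9,18)]

1. After x ≥ 9: [(9,53/16) (20,4) (18,10) (12,19) (9,92/5)]
2. After x ≤ 13: [(9,53/16) (13,57/16) (13,35/2) (12,19) (9,92/5)]
3. After y ≥ 12: [(9,12) (13,12) (13,35/2) (12,19) (9,92/5)]
4. After y ≤ 18: [(9,18) (9,12) (13,12) (13,35/2) (38/3,18)]
5. Canonical ring: [(9,12) (13,12) (13,35/2) (38/3,18) (9,18)]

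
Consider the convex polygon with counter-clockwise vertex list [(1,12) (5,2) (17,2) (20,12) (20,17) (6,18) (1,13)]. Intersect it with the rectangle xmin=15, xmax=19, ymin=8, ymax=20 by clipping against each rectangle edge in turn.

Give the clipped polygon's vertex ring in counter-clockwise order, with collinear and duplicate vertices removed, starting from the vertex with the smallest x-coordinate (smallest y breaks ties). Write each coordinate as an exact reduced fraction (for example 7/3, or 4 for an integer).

1. After x ≥ 15: [(15,2) (17,2) (20,12) (20,17) (15,243/14)]
2. After x ≤ 19: [(15,2) (17,2) (19,26/3) (19,239/14) (15,243/14)]
3. After y ≥ 8: [(15,8) (94/5,8) (19,26/3) (19,239/14) (15,243/14)]
4. After y ≤ 20: [(15,8) (94/5,8) (19,26/3) (19,239/14) (15,243/14)]
5. Canonical ring: [(15,8) (94/5,8) (19,26/3) (19,239/14) (15,243/14)]

Clipped polygon: [(15,8) (94/5,8) (19,26/3) (19,239/14) (15,243/14)]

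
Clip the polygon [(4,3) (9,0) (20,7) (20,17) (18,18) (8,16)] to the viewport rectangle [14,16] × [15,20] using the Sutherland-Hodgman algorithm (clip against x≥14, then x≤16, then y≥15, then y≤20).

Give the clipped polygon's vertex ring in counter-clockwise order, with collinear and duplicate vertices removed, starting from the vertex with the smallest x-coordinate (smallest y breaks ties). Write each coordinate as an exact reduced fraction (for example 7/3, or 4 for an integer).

1. After x ≥ 14: [(14,35/11) (20,7) (20,17) (18,18) (14,86/5)]
2. After x ≤ 16: [(14,35/11) (16,49/11) (16,88/5) (14,86/5)]
3. After y ≥ 15: [(14,15) (16,15) (16,88/5) (14,86/5)]
4. After y ≤ 20: [(14,15) (16,15) (16,88/5) (14,86/5)]
5. Canonical ring: [(14,15) (16,15) (16,88/5) (14,86/5)]

Clipped polygon: [(14,15) (16,15) (16,88/5) (14,86/5)]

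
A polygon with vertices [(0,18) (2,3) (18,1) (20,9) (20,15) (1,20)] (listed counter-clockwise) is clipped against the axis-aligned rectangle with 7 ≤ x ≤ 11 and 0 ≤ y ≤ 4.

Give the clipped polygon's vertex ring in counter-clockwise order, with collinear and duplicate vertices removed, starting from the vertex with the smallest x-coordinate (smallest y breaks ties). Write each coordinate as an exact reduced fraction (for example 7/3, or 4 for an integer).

Clipped polygon: [(7,19/8) (11,15/8) (11,4) (7,4)]

1. After x ≥ 7: [(7,19/8) (18,1) (20,9) (20,15) (7,350/19)]
2. After x ≤ 11: [(7,19/8) (11,15/8) (11,330/19) (7,350/19)]
3. After y ≥ 0: [(7,19/8) (11,15/8) (11,330/19) (7,350/19)]
4. After y ≤ 4: [(7,4) (7,19/8) (11,15/8) (11,4)]
5. Canonical ring: [(7,19/8) (11,15/8) (11,4) (7,4)]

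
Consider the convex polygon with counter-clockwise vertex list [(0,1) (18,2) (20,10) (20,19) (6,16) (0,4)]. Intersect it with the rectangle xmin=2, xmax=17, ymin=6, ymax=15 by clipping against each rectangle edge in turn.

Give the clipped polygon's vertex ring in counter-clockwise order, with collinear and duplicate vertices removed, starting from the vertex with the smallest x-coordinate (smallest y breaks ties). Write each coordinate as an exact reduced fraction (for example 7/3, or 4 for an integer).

Clipped polygon: [(2,6) (17,6) (17,15) (11/2,15) (2,8)]

1. After x ≥ 2: [(2,10/9) (18,2) (20,10) (20,19) (6,16) (2,8)]
2. After x ≤ 17: [(2,10/9) (17,35/18) (17,257/14) (6,16) (2,8)]
3. After y ≥ 6: [(2,6) (17,6) (17,257/14) (6,16) (2,8)]
4. After y ≤ 15: [(2,6) (17,6) (17,15) (11/2,15) (2,8)]
5. Canonical ring: [(2,6) (17,6) (17,15) (11/2,15) (2,8)]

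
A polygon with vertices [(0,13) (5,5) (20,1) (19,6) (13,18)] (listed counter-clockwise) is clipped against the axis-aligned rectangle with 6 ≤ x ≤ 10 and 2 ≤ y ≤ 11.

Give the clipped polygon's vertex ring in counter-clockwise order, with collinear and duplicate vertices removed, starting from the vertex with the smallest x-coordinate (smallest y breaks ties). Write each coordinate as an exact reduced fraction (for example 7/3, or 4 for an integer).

Clipped polygon: [(6,71/15) (10,11/3) (10,11) (6,11)]

1. After x ≥ 6: [(6,199/13) (6,71/15) (20,1) (19,6) (13,18)]
2. After x ≤ 10: [(10,219/13) (6,199/13) (6,71/15) (10,11/3)]
3. After y ≥ 2: [(10,219/13) (6,199/13) (6,71/15) (10,11/3)]
4. After y ≤ 11: [(10,11) (6,11) (6,71/15) (10,11/3)]
5. Canonical ring: [(6,71/15) (10,11/3) (10,11) (6,11)]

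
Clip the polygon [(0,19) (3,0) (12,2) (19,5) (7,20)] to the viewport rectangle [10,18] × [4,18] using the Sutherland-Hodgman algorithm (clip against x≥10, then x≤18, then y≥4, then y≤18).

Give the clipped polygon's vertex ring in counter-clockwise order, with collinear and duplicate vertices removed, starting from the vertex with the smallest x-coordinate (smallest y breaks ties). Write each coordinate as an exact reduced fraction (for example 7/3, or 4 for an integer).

Clipped polygon: [(10,4) (50/3,4) (18,32/7) (18,25/4) (10,65/4)]

1. After x ≥ 10: [(10,14/9) (12,2) (19,5) (10,65/4)]
2. After x ≤ 18: [(10,14/9) (12,2) (18,32/7) (18,25/4) (10,65/4)]
3. After y ≥ 4: [(10,4) (50/3,4) (18,32/7) (18,25/4) (10,65/4)]
4. After y ≤ 18: [(10,4) (50/3,4) (18,32/7) (18,25/4) (10,65/4)]
5. Canonical ring: [(10,4) (50/3,4) (18,32/7) (18,25/4) (10,65/4)]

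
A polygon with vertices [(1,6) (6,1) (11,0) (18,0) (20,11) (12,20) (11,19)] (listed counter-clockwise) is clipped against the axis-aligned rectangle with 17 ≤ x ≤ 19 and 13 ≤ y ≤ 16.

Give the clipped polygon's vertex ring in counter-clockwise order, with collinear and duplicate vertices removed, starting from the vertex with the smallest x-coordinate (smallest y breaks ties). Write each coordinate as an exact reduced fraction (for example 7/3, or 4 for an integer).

Clipped polygon: [(17,13) (164/9,13) (17,115/8)]

1. After x ≥ 17: [(17,0) (18,0) (20,11) (17,115/8)]
2. After x ≤ 19: [(17,0) (18,0) (19,11/2) (19,97/8) (17,115/8)]
3. After y ≥ 13: [(17,13) (164/9,13) (17,115/8)]
4. After y ≤ 16: [(17,13) (164/9,13) (17,115/8)]
5. Canonical ring: [(17,13) (164/9,13) (17,115/8)]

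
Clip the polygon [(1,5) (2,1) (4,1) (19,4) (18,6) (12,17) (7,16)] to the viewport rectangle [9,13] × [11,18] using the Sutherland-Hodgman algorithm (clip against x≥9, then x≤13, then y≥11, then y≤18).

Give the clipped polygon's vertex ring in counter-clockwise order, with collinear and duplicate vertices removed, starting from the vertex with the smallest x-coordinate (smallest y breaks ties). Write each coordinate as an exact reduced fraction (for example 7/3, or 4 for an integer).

1. After x ≥ 9: [(9,2) (19,4) (18,6) (12,17) (9,82/5)]
2. After x ≤ 13: [(9,2) (13,14/5) (13,91/6) (12,17) (9,82/5)]
3. After y ≥ 11: [(9,11) (13,11) (13,91/6) (12,17) (9,82/5)]
4. After y ≤ 18: [(9,11) (13,11) (13,91/6) (12,17) (9,82/5)]
5. Canonical ring: [(9,11) (13,11) (13,91/6) (12,17) (9,82/5)]

Clipped polygon: [(9,11) (13,11) (13,91/6) (12,17) (9,82/5)]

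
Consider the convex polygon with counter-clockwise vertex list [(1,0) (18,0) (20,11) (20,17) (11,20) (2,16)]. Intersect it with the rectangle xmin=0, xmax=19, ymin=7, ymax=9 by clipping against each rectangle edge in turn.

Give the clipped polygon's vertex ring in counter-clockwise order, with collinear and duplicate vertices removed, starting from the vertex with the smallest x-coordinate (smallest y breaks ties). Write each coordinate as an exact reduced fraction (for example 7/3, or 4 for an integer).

Clipped polygon: [(23/16,7) (19,7) (19,9) (25/16,9)]

1. After x ≥ 0: [(1,0) (18,0) (20,11) (20,17) (11,20) (2,16)]
2. After x ≤ 19: [(1,0) (18,0) (19,11/2) (19,52/3) (11,20) (2,16)]
3. After y ≥ 7: [(23/16,7) (19,7) (19,52/3) (11,20) (2,16)]
4. After y ≤ 9: [(25/16,9) (23/16,7) (19,7) (19,9)]
5. Canonical ring: [(23/16,7) (19,7) (19,9) (25/16,9)]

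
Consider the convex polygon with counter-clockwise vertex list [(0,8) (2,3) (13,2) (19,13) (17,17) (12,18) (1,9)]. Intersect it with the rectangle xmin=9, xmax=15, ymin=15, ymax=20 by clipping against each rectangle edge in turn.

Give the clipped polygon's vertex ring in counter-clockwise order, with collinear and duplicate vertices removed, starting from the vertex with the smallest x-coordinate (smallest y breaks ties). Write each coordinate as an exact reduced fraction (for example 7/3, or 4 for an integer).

Clipped polygon: [(9,15) (15,15) (15,87/5) (12,18) (9,171/11)]

1. After x ≥ 9: [(9,26/11) (13,2) (19,13) (17,17) (12,18) (9,171/11)]
2. After x ≤ 15: [(9,26/11) (13,2) (15,17/3) (15,87/5) (12,18) (9,171/11)]
3. After y ≥ 15: [(9,15) (15,15) (15,87/5) (12,18) (9,171/11)]
4. After y ≤ 20: [(9,15) (15,15) (15,87/5) (12,18) (9,171/11)]
5. Canonical ring: [(9,15) (15,15) (15,87/5) (12,18) (9,171/11)]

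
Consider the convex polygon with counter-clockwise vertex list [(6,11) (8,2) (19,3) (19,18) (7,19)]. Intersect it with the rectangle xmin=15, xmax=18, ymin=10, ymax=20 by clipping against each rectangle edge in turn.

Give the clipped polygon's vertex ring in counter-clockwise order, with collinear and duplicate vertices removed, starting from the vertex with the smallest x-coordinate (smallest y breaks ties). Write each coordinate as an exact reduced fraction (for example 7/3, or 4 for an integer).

1. After x ≥ 15: [(15,29/11) (19,3) (19,18) (15,55/3)]
2. After x ≤ 18: [(15,29/11) (18,32/11) (18,217/12) (15,55/3)]
3. After y ≥ 10: [(15,10) (18,10) (18,217/12) (15,55/3)]
4. After y ≤ 20: [(15,10) (18,10) (18,217/12) (15,55/3)]
5. Canonical ring: [(15,10) (18,10) (18,217/12) (15,55/3)]

Clipped polygon: [(15,10) (18,10) (18,217/12) (15,55/3)]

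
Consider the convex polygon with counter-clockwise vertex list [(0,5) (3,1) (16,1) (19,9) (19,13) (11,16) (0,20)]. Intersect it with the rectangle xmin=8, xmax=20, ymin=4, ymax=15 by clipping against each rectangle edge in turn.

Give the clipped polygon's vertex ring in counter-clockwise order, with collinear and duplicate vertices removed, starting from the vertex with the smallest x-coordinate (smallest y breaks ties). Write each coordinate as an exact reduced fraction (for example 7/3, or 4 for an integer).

Clipped polygon: [(8,4) (137/8,4) (19,9) (19,13) (41/3,15) (8,15)]

1. After x ≥ 8: [(8,1) (16,1) (19,9) (19,13) (11,16) (8,188/11)]
2. After x ≤ 20: [(8,1) (16,1) (19,9) (19,13) (11,16) (8,188/11)]
3. After y ≥ 4: [(8,4) (137/8,4) (19,9) (19,13) (11,16) (8,188/11)]
4. After y ≤ 15: [(8,15) (8,4) (137/8,4) (19,9) (19,13) (41/3,15)]
5. Canonical ring: [(8,4) (137/8,4) (19,9) (19,13) (41/3,15) (8,15)]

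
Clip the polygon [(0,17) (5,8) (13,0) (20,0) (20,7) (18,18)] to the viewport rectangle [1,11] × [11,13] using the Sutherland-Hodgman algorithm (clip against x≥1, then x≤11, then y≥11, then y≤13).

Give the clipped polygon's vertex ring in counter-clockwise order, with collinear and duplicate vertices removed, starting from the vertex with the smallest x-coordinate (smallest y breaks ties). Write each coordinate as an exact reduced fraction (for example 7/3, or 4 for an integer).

Clipped polygon: [(20/9,13) (10/3,11) (11,11) (11,13)]

1. After x ≥ 1: [(1,307/18) (1,76/5) (5,8) (13,0) (20,0) (20,7) (18,18)]
2. After x ≤ 11: [(11,317/18) (1,307/18) (1,76/5) (5,8) (11,2)]
3. After y ≥ 11: [(11,11) (11,317/18) (1,307/18) (1,76/5) (10/3,11)]
4. After y ≤ 13: [(11,11) (11,13) (20/9,13) (10/3,11)]
5. Canonical ring: [(20/9,13) (10/3,11) (11,11) (11,13)]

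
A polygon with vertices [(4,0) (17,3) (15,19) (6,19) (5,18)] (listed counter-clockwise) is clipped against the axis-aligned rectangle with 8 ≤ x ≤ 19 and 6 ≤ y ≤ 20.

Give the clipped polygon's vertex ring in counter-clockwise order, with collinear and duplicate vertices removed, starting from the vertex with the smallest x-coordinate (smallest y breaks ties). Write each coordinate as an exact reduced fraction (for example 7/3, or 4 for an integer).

Clipped polygon: [(8,6) (133/8,6) (15,19) (8,19)]

1. After x ≥ 8: [(8,12/13) (17,3) (15,19) (8,19)]
2. After x ≤ 19: [(8,12/13) (17,3) (15,19) (8,19)]
3. After y ≥ 6: [(8,6) (133/8,6) (15,19) (8,19)]
4. After y ≤ 20: [(8,6) (133/8,6) (15,19) (8,19)]
5. Canonical ring: [(8,6) (133/8,6) (15,19) (8,19)]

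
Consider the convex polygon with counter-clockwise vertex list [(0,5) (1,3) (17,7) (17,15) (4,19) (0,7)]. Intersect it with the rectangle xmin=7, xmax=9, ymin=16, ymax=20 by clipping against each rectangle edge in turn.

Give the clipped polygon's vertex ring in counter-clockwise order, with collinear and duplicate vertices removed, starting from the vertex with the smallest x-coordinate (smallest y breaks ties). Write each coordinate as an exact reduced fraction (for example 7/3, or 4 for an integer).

Clipped polygon: [(7,16) (9,16) (9,227/13) (7,235/13)]

1. After x ≥ 7: [(7,9/2) (17,7) (17,15) (7,235/13)]
2. After x ≤ 9: [(7,9/2) (9,5) (9,227/13) (7,235/13)]
3. After y ≥ 16: [(7,16) (9,16) (9,227/13) (7,235/13)]
4. After y ≤ 20: [(7,16) (9,16) (9,227/13) (7,235/13)]
5. Canonical ring: [(7,16) (9,16) (9,227/13) (7,235/13)]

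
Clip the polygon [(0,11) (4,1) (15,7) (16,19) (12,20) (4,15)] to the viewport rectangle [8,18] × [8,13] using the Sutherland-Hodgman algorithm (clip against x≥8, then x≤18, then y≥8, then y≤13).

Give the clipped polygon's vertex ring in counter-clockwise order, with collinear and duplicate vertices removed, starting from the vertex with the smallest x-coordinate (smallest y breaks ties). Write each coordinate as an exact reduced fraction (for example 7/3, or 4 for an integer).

Clipped polygon: [(8,8) (181/12,8) (31/2,13) (8,13)]

1. After x ≥ 8: [(8,35/11) (15,7) (16,19) (12,20) (8,35/2)]
2. After x ≤ 18: [(8,35/11) (15,7) (16,19) (12,20) (8,35/2)]
3. After y ≥ 8: [(8,8) (181/12,8) (16,19) (12,20) (8,35/2)]
4. After y ≤ 13: [(8,13) (8,8) (181/12,8) (31/2,13)]
5. Canonical ring: [(8,8) (181/12,8) (31/2,13) (8,13)]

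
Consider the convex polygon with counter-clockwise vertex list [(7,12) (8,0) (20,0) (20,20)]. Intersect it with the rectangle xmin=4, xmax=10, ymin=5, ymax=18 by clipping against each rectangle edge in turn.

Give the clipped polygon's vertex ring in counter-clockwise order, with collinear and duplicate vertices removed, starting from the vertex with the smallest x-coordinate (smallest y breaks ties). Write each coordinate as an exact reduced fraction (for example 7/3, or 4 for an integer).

1. After x ≥ 4: [(7,12) (8,0) (20,0) (20,20)]
2. After x ≤ 10: [(10,180/13) (7,12) (8,0) (10,0)]
3. After y ≥ 5: [(10,5) (10,180/13) (7,12) (91/12,5)]
4. After y ≤ 18: [(10,5) (10,180/13) (7,12) (91/12,5)]
5. Canonical ring: [(7,12) (91/12,5) (10,5) (10,180/13)]

Clipped polygon: [(7,12) (91/12,5) (10,5) (10,180/13)]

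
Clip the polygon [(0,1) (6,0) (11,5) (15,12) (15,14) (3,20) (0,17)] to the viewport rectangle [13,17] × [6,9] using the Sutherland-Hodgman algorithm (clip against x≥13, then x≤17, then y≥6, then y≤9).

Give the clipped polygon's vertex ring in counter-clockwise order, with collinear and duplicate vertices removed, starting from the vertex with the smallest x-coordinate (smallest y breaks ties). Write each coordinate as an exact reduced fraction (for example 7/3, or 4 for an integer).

Clipped polygon: [(13,17/2) (93/7,9) (13,9)]

1. After x ≥ 13: [(13,17/2) (15,12) (15,14) (13,15)]
2. After x ≤ 17: [(13,17/2) (15,12) (15,14) (13,15)]
3. After y ≥ 6: [(13,17/2) (15,12) (15,14) (13,15)]
4. After y ≤ 9: [(13,9) (13,17/2) (93/7,9)]
5. Canonical ring: [(13,17/2) (93/7,9) (13,9)]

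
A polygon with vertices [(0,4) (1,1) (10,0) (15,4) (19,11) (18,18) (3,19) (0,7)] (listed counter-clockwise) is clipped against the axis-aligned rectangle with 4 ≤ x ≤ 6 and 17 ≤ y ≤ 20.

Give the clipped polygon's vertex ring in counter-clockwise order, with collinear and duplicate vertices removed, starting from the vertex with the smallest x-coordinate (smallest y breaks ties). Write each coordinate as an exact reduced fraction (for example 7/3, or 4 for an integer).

1. After x ≥ 4: [(4,2/3) (10,0) (15,4) (19,11) (18,18) (4,284/15)]
2. After x ≤ 6: [(4,2/3) (6,4/9) (6,94/5) (4,284/15)]
3. After y ≥ 17: [(4,17) (6,17) (6,94/5) (4,284/15)]
4. After y ≤ 20: [(4,17) (6,17) (6,94/5) (4,284/15)]
5. Canonical ring: [(4,17) (6,17) (6,94/5) (4,284/15)]

Clipped polygon: [(4,17) (6,17) (6,94/5) (4,284/15)]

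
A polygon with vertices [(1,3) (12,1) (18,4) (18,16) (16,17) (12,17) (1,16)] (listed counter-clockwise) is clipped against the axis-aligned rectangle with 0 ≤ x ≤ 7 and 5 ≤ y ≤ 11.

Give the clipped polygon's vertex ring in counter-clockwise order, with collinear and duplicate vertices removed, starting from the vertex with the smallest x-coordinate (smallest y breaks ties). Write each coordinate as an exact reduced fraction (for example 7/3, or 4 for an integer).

1. After x ≥ 0: [(1,3) (12,1) (18,4) (18,16) (16,17) (12,17) (1,16)]
2. After x ≤ 7: [(1,3) (7,21/11) (7,182/11) (1,16)]
3. After y ≥ 5: [(1,5) (7,5) (7,182/11) (1,16)]
4. After y ≤ 11: [(1,11) (1,5) (7,5) (7,11)]
5. Canonical ring: [(1,5) (7,5) (7,11) (1,11)]

Clipped polygon: [(1,5) (7,5) (7,11) (1,11)]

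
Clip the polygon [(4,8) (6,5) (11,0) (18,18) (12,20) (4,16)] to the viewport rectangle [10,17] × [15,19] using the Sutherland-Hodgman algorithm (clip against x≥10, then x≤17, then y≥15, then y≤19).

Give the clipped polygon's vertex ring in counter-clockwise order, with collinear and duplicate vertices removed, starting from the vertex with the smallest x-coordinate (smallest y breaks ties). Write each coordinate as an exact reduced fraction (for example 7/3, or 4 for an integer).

Clipped polygon: [(10,15) (101/6,15) (17,108/7) (17,55/3) (15,19) (10,19)]

1. After x ≥ 10: [(10,1) (11,0) (18,18) (12,20) (10,19)]
2. After x ≤ 17: [(10,1) (11,0) (17,108/7) (17,55/3) (12,20) (10,19)]
3. After y ≥ 15: [(10,15) (101/6,15) (17,108/7) (17,55/3) (12,20) (10,19)]
4. After y ≤ 19: [(10,15) (101/6,15) (17,108/7) (17,55/3) (15,19) (10,19) (10,19)]
5. Canonical ring: [(10,15) (101/6,15) (17,108/7) (17,55/3) (15,19) (10,19)]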